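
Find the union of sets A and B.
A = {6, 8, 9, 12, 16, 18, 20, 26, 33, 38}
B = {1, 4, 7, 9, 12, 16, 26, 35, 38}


Set A = {6, 8, 9, 12, 16, 18, 20, 26, 33, 38}
Set B = {1, 4, 7, 9, 12, 16, 26, 35, 38}
A ∪ B includes all elements in either set.
Elements from A: {6, 8, 9, 12, 16, 18, 20, 26, 33, 38}
Elements from B not already included: {1, 4, 7, 35}
A ∪ B = {1, 4, 6, 7, 8, 9, 12, 16, 18, 20, 26, 33, 35, 38}

{1, 4, 6, 7, 8, 9, 12, 16, 18, 20, 26, 33, 35, 38}


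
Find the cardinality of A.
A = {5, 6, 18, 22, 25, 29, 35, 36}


Set A = {5, 6, 18, 22, 25, 29, 35, 36}
Listing elements: 5, 6, 18, 22, 25, 29, 35, 36
Counting: 8 elements
|A| = 8

8


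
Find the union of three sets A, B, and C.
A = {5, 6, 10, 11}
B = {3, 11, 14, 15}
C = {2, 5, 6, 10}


Set A = {5, 6, 10, 11}
Set B = {3, 11, 14, 15}
Set C = {2, 5, 6, 10}
First, A ∪ B = {3, 5, 6, 10, 11, 14, 15}
Then, (A ∪ B) ∪ C = {2, 3, 5, 6, 10, 11, 14, 15}

{2, 3, 5, 6, 10, 11, 14, 15}


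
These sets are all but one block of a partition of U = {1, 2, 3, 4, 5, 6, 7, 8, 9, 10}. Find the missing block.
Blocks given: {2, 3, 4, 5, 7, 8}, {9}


U = {1, 2, 3, 4, 5, 6, 7, 8, 9, 10}
Shown blocks: {2, 3, 4, 5, 7, 8}, {9}
A partition's blocks are pairwise disjoint and cover U, so the missing block = U \ (union of shown blocks).
Union of shown blocks: {2, 3, 4, 5, 7, 8, 9}
Missing block = U \ (union) = {1, 6, 10}

{1, 6, 10}


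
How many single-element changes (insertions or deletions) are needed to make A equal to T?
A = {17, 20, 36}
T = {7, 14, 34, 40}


Set A = {17, 20, 36}
Set T = {7, 14, 34, 40}
Elements to remove from A (in A, not in T): {17, 20, 36} → 3 removals
Elements to add to A (in T, not in A): {7, 14, 34, 40} → 4 additions
Total edits = 3 + 4 = 7

7


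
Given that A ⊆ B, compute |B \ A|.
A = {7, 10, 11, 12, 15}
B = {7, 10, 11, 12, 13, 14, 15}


Set A = {7, 10, 11, 12, 15}, |A| = 5
Set B = {7, 10, 11, 12, 13, 14, 15}, |B| = 7
Since A ⊆ B: B \ A = {13, 14}
|B| - |A| = 7 - 5 = 2

2


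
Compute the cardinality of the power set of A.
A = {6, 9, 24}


Set A = {6, 9, 24}
|A| = 3
The power set P(A) contains all subsets of A.
|P(A)| = 2^|A| = 2^3 = 8

8


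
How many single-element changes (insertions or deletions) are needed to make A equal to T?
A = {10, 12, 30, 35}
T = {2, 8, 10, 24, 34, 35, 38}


Set A = {10, 12, 30, 35}
Set T = {2, 8, 10, 24, 34, 35, 38}
Elements to remove from A (in A, not in T): {12, 30} → 2 removals
Elements to add to A (in T, not in A): {2, 8, 24, 34, 38} → 5 additions
Total edits = 2 + 5 = 7

7


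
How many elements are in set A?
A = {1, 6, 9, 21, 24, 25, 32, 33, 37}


Set A = {1, 6, 9, 21, 24, 25, 32, 33, 37}
Listing elements: 1, 6, 9, 21, 24, 25, 32, 33, 37
Counting: 9 elements
|A| = 9

9


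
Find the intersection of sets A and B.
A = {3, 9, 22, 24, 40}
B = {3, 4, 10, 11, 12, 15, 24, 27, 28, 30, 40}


Set A = {3, 9, 22, 24, 40}
Set B = {3, 4, 10, 11, 12, 15, 24, 27, 28, 30, 40}
A ∩ B includes only elements in both sets.
Check each element of A against B:
3 ✓, 9 ✗, 22 ✗, 24 ✓, 40 ✓
A ∩ B = {3, 24, 40}

{3, 24, 40}


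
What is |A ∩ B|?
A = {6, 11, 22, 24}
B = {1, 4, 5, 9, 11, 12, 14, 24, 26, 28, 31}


Set A = {6, 11, 22, 24}
Set B = {1, 4, 5, 9, 11, 12, 14, 24, 26, 28, 31}
A ∩ B = {11, 24}
|A ∩ B| = 2

2


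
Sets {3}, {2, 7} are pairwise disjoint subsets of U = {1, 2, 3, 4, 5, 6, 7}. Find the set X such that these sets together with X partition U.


U = {1, 2, 3, 4, 5, 6, 7}
Shown blocks: {3}, {2, 7}
A partition's blocks are pairwise disjoint and cover U, so the missing block = U \ (union of shown blocks).
Union of shown blocks: {2, 3, 7}
Missing block = U \ (union) = {1, 4, 5, 6}

{1, 4, 5, 6}


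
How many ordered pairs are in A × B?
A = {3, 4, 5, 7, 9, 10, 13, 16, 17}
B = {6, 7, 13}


Set A = {3, 4, 5, 7, 9, 10, 13, 16, 17} has 9 elements.
Set B = {6, 7, 13} has 3 elements.
|A × B| = |A| × |B| = 9 × 3 = 27

27


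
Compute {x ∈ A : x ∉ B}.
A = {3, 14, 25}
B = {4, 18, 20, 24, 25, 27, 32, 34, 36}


Set A = {3, 14, 25}
Set B = {4, 18, 20, 24, 25, 27, 32, 34, 36}
Check each element of A against B:
3 ∉ B (include), 14 ∉ B (include), 25 ∈ B
Elements of A not in B: {3, 14}

{3, 14}


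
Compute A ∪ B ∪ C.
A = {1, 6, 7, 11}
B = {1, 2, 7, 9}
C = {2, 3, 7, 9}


Set A = {1, 6, 7, 11}
Set B = {1, 2, 7, 9}
Set C = {2, 3, 7, 9}
First, A ∪ B = {1, 2, 6, 7, 9, 11}
Then, (A ∪ B) ∪ C = {1, 2, 3, 6, 7, 9, 11}

{1, 2, 3, 6, 7, 9, 11}


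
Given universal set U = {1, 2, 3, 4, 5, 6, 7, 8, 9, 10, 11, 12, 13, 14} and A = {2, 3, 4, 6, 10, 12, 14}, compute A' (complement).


Universal set U = {1, 2, 3, 4, 5, 6, 7, 8, 9, 10, 11, 12, 13, 14}
Set A = {2, 3, 4, 6, 10, 12, 14}
A' = U \ A = elements in U but not in A
Checking each element of U:
1 (not in A, include), 2 (in A, exclude), 3 (in A, exclude), 4 (in A, exclude), 5 (not in A, include), 6 (in A, exclude), 7 (not in A, include), 8 (not in A, include), 9 (not in A, include), 10 (in A, exclude), 11 (not in A, include), 12 (in A, exclude), 13 (not in A, include), 14 (in A, exclude)
A' = {1, 5, 7, 8, 9, 11, 13}

{1, 5, 7, 8, 9, 11, 13}


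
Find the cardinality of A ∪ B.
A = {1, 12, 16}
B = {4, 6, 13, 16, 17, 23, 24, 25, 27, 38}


Set A = {1, 12, 16}, |A| = 3
Set B = {4, 6, 13, 16, 17, 23, 24, 25, 27, 38}, |B| = 10
A ∩ B = {16}, |A ∩ B| = 1
|A ∪ B| = |A| + |B| - |A ∩ B| = 3 + 10 - 1 = 12

12


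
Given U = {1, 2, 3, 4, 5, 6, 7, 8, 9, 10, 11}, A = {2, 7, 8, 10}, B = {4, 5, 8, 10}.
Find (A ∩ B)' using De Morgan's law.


U = {1, 2, 3, 4, 5, 6, 7, 8, 9, 10, 11}
A = {2, 7, 8, 10}, B = {4, 5, 8, 10}
A ∩ B = {8, 10}
(A ∩ B)' = U \ (A ∩ B) = {1, 2, 3, 4, 5, 6, 7, 9, 11}
Verification via A' ∪ B': A' = {1, 3, 4, 5, 6, 9, 11}, B' = {1, 2, 3, 6, 7, 9, 11}
A' ∪ B' = {1, 2, 3, 4, 5, 6, 7, 9, 11} ✓

{1, 2, 3, 4, 5, 6, 7, 9, 11}


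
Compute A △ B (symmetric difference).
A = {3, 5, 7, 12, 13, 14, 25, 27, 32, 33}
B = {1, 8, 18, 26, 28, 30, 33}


Set A = {3, 5, 7, 12, 13, 14, 25, 27, 32, 33}
Set B = {1, 8, 18, 26, 28, 30, 33}
A △ B = (A \ B) ∪ (B \ A)
Elements in A but not B: {3, 5, 7, 12, 13, 14, 25, 27, 32}
Elements in B but not A: {1, 8, 18, 26, 28, 30}
A △ B = {1, 3, 5, 7, 8, 12, 13, 14, 18, 25, 26, 27, 28, 30, 32}

{1, 3, 5, 7, 8, 12, 13, 14, 18, 25, 26, 27, 28, 30, 32}


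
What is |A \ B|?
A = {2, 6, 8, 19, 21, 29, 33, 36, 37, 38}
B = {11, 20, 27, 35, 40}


Set A = {2, 6, 8, 19, 21, 29, 33, 36, 37, 38}
Set B = {11, 20, 27, 35, 40}
A \ B = {2, 6, 8, 19, 21, 29, 33, 36, 37, 38}
|A \ B| = 10

10


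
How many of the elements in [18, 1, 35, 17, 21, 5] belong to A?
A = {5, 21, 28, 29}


Set A = {5, 21, 28, 29}
Candidates: [18, 1, 35, 17, 21, 5]
Check each candidate:
18 ∉ A, 1 ∉ A, 35 ∉ A, 17 ∉ A, 21 ∈ A, 5 ∈ A
Count of candidates in A: 2

2


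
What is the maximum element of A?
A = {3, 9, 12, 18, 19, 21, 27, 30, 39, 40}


Set A = {3, 9, 12, 18, 19, 21, 27, 30, 39, 40}
Elements in ascending order: 3, 9, 12, 18, 19, 21, 27, 30, 39, 40
The largest element is 40.

40


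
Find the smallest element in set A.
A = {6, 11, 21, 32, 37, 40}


Set A = {6, 11, 21, 32, 37, 40}
Elements in ascending order: 6, 11, 21, 32, 37, 40
The smallest element is 6.

6


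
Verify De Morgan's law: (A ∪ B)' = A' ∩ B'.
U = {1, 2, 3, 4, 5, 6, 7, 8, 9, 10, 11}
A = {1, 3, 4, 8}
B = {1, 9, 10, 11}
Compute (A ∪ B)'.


U = {1, 2, 3, 4, 5, 6, 7, 8, 9, 10, 11}
A = {1, 3, 4, 8}, B = {1, 9, 10, 11}
A ∪ B = {1, 3, 4, 8, 9, 10, 11}
(A ∪ B)' = U \ (A ∪ B) = {2, 5, 6, 7}
Verification via A' ∩ B': A' = {2, 5, 6, 7, 9, 10, 11}, B' = {2, 3, 4, 5, 6, 7, 8}
A' ∩ B' = {2, 5, 6, 7} ✓

{2, 5, 6, 7}


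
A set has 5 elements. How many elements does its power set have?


The set has 5 elements.
The power set contains all possible subsets.
|P(A)| = 2^|A| = 2^5 = 32

32


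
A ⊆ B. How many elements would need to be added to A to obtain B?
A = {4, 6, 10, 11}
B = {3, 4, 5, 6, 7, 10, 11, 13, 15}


Set A = {4, 6, 10, 11}, |A| = 4
Set B = {3, 4, 5, 6, 7, 10, 11, 13, 15}, |B| = 9
Since A ⊆ B: B \ A = {3, 5, 7, 13, 15}
|B| - |A| = 9 - 4 = 5

5


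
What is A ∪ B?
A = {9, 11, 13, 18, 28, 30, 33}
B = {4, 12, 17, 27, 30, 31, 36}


Set A = {9, 11, 13, 18, 28, 30, 33}
Set B = {4, 12, 17, 27, 30, 31, 36}
A ∪ B includes all elements in either set.
Elements from A: {9, 11, 13, 18, 28, 30, 33}
Elements from B not already included: {4, 12, 17, 27, 31, 36}
A ∪ B = {4, 9, 11, 12, 13, 17, 18, 27, 28, 30, 31, 33, 36}

{4, 9, 11, 12, 13, 17, 18, 27, 28, 30, 31, 33, 36}


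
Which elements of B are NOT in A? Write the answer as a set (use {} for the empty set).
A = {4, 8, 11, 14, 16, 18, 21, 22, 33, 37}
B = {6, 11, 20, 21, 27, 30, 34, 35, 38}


Set A = {4, 8, 11, 14, 16, 18, 21, 22, 33, 37}
Set B = {6, 11, 20, 21, 27, 30, 34, 35, 38}
Check each element of B against A:
6 ∉ A (include), 11 ∈ A, 20 ∉ A (include), 21 ∈ A, 27 ∉ A (include), 30 ∉ A (include), 34 ∉ A (include), 35 ∉ A (include), 38 ∉ A (include)
Elements of B not in A: {6, 20, 27, 30, 34, 35, 38}

{6, 20, 27, 30, 34, 35, 38}


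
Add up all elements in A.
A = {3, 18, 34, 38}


Set A = {3, 18, 34, 38}
Sum = 3 + 18 + 34 + 38 = 93

93


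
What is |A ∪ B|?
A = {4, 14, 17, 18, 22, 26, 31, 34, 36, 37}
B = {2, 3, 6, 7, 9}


Set A = {4, 14, 17, 18, 22, 26, 31, 34, 36, 37}, |A| = 10
Set B = {2, 3, 6, 7, 9}, |B| = 5
A ∩ B = {}, |A ∩ B| = 0
|A ∪ B| = |A| + |B| - |A ∩ B| = 10 + 5 - 0 = 15

15


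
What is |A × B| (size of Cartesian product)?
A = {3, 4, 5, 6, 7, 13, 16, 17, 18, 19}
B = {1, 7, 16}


Set A = {3, 4, 5, 6, 7, 13, 16, 17, 18, 19} has 10 elements.
Set B = {1, 7, 16} has 3 elements.
|A × B| = |A| × |B| = 10 × 3 = 30

30


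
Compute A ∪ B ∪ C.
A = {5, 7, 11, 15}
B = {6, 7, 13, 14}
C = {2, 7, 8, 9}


Set A = {5, 7, 11, 15}
Set B = {6, 7, 13, 14}
Set C = {2, 7, 8, 9}
First, A ∪ B = {5, 6, 7, 11, 13, 14, 15}
Then, (A ∪ B) ∪ C = {2, 5, 6, 7, 8, 9, 11, 13, 14, 15}

{2, 5, 6, 7, 8, 9, 11, 13, 14, 15}


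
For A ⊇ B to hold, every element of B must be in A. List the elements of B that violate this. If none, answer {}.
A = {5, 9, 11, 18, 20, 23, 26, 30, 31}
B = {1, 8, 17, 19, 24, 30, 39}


Set A = {5, 9, 11, 18, 20, 23, 26, 30, 31}
Set B = {1, 8, 17, 19, 24, 30, 39}
Check each element of B against A:
1 ∉ A (include), 8 ∉ A (include), 17 ∉ A (include), 19 ∉ A (include), 24 ∉ A (include), 30 ∈ A, 39 ∉ A (include)
Elements of B not in A: {1, 8, 17, 19, 24, 39}

{1, 8, 17, 19, 24, 39}


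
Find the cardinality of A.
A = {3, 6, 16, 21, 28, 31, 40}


Set A = {3, 6, 16, 21, 28, 31, 40}
Listing elements: 3, 6, 16, 21, 28, 31, 40
Counting: 7 elements
|A| = 7

7


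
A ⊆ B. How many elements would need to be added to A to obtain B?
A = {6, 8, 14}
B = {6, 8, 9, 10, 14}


Set A = {6, 8, 14}, |A| = 3
Set B = {6, 8, 9, 10, 14}, |B| = 5
Since A ⊆ B: B \ A = {9, 10}
|B| - |A| = 5 - 3 = 2

2


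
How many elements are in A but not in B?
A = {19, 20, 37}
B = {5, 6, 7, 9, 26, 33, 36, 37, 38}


Set A = {19, 20, 37}
Set B = {5, 6, 7, 9, 26, 33, 36, 37, 38}
A \ B = {19, 20}
|A \ B| = 2

2


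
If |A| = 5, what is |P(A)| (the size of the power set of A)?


The set has 5 elements.
The power set contains all possible subsets.
|P(A)| = 2^|A| = 2^5 = 32

32


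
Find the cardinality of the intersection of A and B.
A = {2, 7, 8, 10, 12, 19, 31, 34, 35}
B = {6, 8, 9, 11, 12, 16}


Set A = {2, 7, 8, 10, 12, 19, 31, 34, 35}
Set B = {6, 8, 9, 11, 12, 16}
A ∩ B = {8, 12}
|A ∩ B| = 2

2


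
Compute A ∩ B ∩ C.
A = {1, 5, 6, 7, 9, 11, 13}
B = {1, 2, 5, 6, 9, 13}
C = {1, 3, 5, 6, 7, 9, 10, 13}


Set A = {1, 5, 6, 7, 9, 11, 13}
Set B = {1, 2, 5, 6, 9, 13}
Set C = {1, 3, 5, 6, 7, 9, 10, 13}
First, A ∩ B = {1, 5, 6, 9, 13}
Then, (A ∩ B) ∩ C = {1, 5, 6, 9, 13}

{1, 5, 6, 9, 13}


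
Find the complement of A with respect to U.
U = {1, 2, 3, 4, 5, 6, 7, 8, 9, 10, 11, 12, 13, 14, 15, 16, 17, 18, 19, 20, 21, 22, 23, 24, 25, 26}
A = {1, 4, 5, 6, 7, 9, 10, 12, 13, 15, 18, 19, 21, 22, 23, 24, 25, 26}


Universal set U = {1, 2, 3, 4, 5, 6, 7, 8, 9, 10, 11, 12, 13, 14, 15, 16, 17, 18, 19, 20, 21, 22, 23, 24, 25, 26}
Set A = {1, 4, 5, 6, 7, 9, 10, 12, 13, 15, 18, 19, 21, 22, 23, 24, 25, 26}
A' = U \ A = elements in U but not in A
Checking each element of U:
1 (in A, exclude), 2 (not in A, include), 3 (not in A, include), 4 (in A, exclude), 5 (in A, exclude), 6 (in A, exclude), 7 (in A, exclude), 8 (not in A, include), 9 (in A, exclude), 10 (in A, exclude), 11 (not in A, include), 12 (in A, exclude), 13 (in A, exclude), 14 (not in A, include), 15 (in A, exclude), 16 (not in A, include), 17 (not in A, include), 18 (in A, exclude), 19 (in A, exclude), 20 (not in A, include), 21 (in A, exclude), 22 (in A, exclude), 23 (in A, exclude), 24 (in A, exclude), 25 (in A, exclude), 26 (in A, exclude)
A' = {2, 3, 8, 11, 14, 16, 17, 20}

{2, 3, 8, 11, 14, 16, 17, 20}


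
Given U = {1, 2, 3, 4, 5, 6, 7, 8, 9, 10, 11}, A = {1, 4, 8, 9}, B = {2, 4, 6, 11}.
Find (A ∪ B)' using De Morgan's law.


U = {1, 2, 3, 4, 5, 6, 7, 8, 9, 10, 11}
A = {1, 4, 8, 9}, B = {2, 4, 6, 11}
A ∪ B = {1, 2, 4, 6, 8, 9, 11}
(A ∪ B)' = U \ (A ∪ B) = {3, 5, 7, 10}
Verification via A' ∩ B': A' = {2, 3, 5, 6, 7, 10, 11}, B' = {1, 3, 5, 7, 8, 9, 10}
A' ∩ B' = {3, 5, 7, 10} ✓

{3, 5, 7, 10}


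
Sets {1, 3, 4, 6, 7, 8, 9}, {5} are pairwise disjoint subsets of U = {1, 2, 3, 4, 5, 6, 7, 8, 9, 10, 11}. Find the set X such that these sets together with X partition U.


U = {1, 2, 3, 4, 5, 6, 7, 8, 9, 10, 11}
Shown blocks: {1, 3, 4, 6, 7, 8, 9}, {5}
A partition's blocks are pairwise disjoint and cover U, so the missing block = U \ (union of shown blocks).
Union of shown blocks: {1, 3, 4, 5, 6, 7, 8, 9}
Missing block = U \ (union) = {2, 10, 11}

{2, 10, 11}


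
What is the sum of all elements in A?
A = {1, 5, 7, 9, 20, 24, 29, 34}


Set A = {1, 5, 7, 9, 20, 24, 29, 34}
Sum = 1 + 5 + 7 + 9 + 20 + 24 + 29 + 34 = 129

129


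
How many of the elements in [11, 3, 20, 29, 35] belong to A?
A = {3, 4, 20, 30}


Set A = {3, 4, 20, 30}
Candidates: [11, 3, 20, 29, 35]
Check each candidate:
11 ∉ A, 3 ∈ A, 20 ∈ A, 29 ∉ A, 35 ∉ A
Count of candidates in A: 2

2


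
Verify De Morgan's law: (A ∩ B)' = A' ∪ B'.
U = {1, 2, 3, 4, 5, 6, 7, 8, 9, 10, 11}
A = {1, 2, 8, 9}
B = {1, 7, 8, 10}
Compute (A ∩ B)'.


U = {1, 2, 3, 4, 5, 6, 7, 8, 9, 10, 11}
A = {1, 2, 8, 9}, B = {1, 7, 8, 10}
A ∩ B = {1, 8}
(A ∩ B)' = U \ (A ∩ B) = {2, 3, 4, 5, 6, 7, 9, 10, 11}
Verification via A' ∪ B': A' = {3, 4, 5, 6, 7, 10, 11}, B' = {2, 3, 4, 5, 6, 9, 11}
A' ∪ B' = {2, 3, 4, 5, 6, 7, 9, 10, 11} ✓

{2, 3, 4, 5, 6, 7, 9, 10, 11}


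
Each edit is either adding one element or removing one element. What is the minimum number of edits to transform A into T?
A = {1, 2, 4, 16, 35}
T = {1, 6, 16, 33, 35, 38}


Set A = {1, 2, 4, 16, 35}
Set T = {1, 6, 16, 33, 35, 38}
Elements to remove from A (in A, not in T): {2, 4} → 2 removals
Elements to add to A (in T, not in A): {6, 33, 38} → 3 additions
Total edits = 2 + 3 = 5

5


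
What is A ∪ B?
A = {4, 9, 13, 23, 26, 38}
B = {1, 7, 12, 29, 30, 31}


Set A = {4, 9, 13, 23, 26, 38}
Set B = {1, 7, 12, 29, 30, 31}
A ∪ B includes all elements in either set.
Elements from A: {4, 9, 13, 23, 26, 38}
Elements from B not already included: {1, 7, 12, 29, 30, 31}
A ∪ B = {1, 4, 7, 9, 12, 13, 23, 26, 29, 30, 31, 38}

{1, 4, 7, 9, 12, 13, 23, 26, 29, 30, 31, 38}


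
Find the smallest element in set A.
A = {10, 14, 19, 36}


Set A = {10, 14, 19, 36}
Elements in ascending order: 10, 14, 19, 36
The smallest element is 10.

10


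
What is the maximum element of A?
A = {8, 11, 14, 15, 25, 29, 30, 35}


Set A = {8, 11, 14, 15, 25, 29, 30, 35}
Elements in ascending order: 8, 11, 14, 15, 25, 29, 30, 35
The largest element is 35.

35


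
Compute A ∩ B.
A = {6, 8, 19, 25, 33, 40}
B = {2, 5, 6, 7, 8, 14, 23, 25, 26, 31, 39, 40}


Set A = {6, 8, 19, 25, 33, 40}
Set B = {2, 5, 6, 7, 8, 14, 23, 25, 26, 31, 39, 40}
A ∩ B includes only elements in both sets.
Check each element of A against B:
6 ✓, 8 ✓, 19 ✗, 25 ✓, 33 ✗, 40 ✓
A ∩ B = {6, 8, 25, 40}

{6, 8, 25, 40}


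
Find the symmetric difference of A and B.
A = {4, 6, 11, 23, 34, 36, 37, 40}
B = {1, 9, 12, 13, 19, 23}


Set A = {4, 6, 11, 23, 34, 36, 37, 40}
Set B = {1, 9, 12, 13, 19, 23}
A △ B = (A \ B) ∪ (B \ A)
Elements in A but not B: {4, 6, 11, 34, 36, 37, 40}
Elements in B but not A: {1, 9, 12, 13, 19}
A △ B = {1, 4, 6, 9, 11, 12, 13, 19, 34, 36, 37, 40}

{1, 4, 6, 9, 11, 12, 13, 19, 34, 36, 37, 40}


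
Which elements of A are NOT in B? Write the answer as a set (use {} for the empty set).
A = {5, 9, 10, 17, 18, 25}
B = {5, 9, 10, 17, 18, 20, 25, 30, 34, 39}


Set A = {5, 9, 10, 17, 18, 25}
Set B = {5, 9, 10, 17, 18, 20, 25, 30, 34, 39}
Check each element of A against B:
5 ∈ B, 9 ∈ B, 10 ∈ B, 17 ∈ B, 18 ∈ B, 25 ∈ B
Elements of A not in B: {}

{}


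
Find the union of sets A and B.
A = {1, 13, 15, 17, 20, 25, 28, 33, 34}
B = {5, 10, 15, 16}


Set A = {1, 13, 15, 17, 20, 25, 28, 33, 34}
Set B = {5, 10, 15, 16}
A ∪ B includes all elements in either set.
Elements from A: {1, 13, 15, 17, 20, 25, 28, 33, 34}
Elements from B not already included: {5, 10, 16}
A ∪ B = {1, 5, 10, 13, 15, 16, 17, 20, 25, 28, 33, 34}

{1, 5, 10, 13, 15, 16, 17, 20, 25, 28, 33, 34}


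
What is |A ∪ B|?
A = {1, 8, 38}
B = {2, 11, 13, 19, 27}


Set A = {1, 8, 38}, |A| = 3
Set B = {2, 11, 13, 19, 27}, |B| = 5
A ∩ B = {}, |A ∩ B| = 0
|A ∪ B| = |A| + |B| - |A ∩ B| = 3 + 5 - 0 = 8

8


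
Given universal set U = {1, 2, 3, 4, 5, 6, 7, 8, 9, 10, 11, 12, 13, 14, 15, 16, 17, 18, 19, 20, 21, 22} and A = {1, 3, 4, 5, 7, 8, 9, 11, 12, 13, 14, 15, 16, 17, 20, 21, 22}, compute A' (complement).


Universal set U = {1, 2, 3, 4, 5, 6, 7, 8, 9, 10, 11, 12, 13, 14, 15, 16, 17, 18, 19, 20, 21, 22}
Set A = {1, 3, 4, 5, 7, 8, 9, 11, 12, 13, 14, 15, 16, 17, 20, 21, 22}
A' = U \ A = elements in U but not in A
Checking each element of U:
1 (in A, exclude), 2 (not in A, include), 3 (in A, exclude), 4 (in A, exclude), 5 (in A, exclude), 6 (not in A, include), 7 (in A, exclude), 8 (in A, exclude), 9 (in A, exclude), 10 (not in A, include), 11 (in A, exclude), 12 (in A, exclude), 13 (in A, exclude), 14 (in A, exclude), 15 (in A, exclude), 16 (in A, exclude), 17 (in A, exclude), 18 (not in A, include), 19 (not in A, include), 20 (in A, exclude), 21 (in A, exclude), 22 (in A, exclude)
A' = {2, 6, 10, 18, 19}

{2, 6, 10, 18, 19}


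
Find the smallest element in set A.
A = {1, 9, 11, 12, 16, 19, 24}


Set A = {1, 9, 11, 12, 16, 19, 24}
Elements in ascending order: 1, 9, 11, 12, 16, 19, 24
The smallest element is 1.

1


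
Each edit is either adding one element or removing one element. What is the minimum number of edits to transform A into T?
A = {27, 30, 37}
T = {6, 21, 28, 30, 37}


Set A = {27, 30, 37}
Set T = {6, 21, 28, 30, 37}
Elements to remove from A (in A, not in T): {27} → 1 removals
Elements to add to A (in T, not in A): {6, 21, 28} → 3 additions
Total edits = 1 + 3 = 4

4


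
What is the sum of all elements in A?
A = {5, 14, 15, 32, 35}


Set A = {5, 14, 15, 32, 35}
Sum = 5 + 14 + 15 + 32 + 35 = 101

101


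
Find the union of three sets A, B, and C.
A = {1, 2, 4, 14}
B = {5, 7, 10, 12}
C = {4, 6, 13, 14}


Set A = {1, 2, 4, 14}
Set B = {5, 7, 10, 12}
Set C = {4, 6, 13, 14}
First, A ∪ B = {1, 2, 4, 5, 7, 10, 12, 14}
Then, (A ∪ B) ∪ C = {1, 2, 4, 5, 6, 7, 10, 12, 13, 14}

{1, 2, 4, 5, 6, 7, 10, 12, 13, 14}


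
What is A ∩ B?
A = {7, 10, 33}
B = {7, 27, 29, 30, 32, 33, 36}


Set A = {7, 10, 33}
Set B = {7, 27, 29, 30, 32, 33, 36}
A ∩ B includes only elements in both sets.
Check each element of A against B:
7 ✓, 10 ✗, 33 ✓
A ∩ B = {7, 33}

{7, 33}


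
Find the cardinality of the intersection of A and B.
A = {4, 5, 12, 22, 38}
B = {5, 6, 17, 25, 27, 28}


Set A = {4, 5, 12, 22, 38}
Set B = {5, 6, 17, 25, 27, 28}
A ∩ B = {5}
|A ∩ B| = 1

1


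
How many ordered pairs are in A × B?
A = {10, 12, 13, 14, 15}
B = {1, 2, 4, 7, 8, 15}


Set A = {10, 12, 13, 14, 15} has 5 elements.
Set B = {1, 2, 4, 7, 8, 15} has 6 elements.
|A × B| = |A| × |B| = 5 × 6 = 30

30


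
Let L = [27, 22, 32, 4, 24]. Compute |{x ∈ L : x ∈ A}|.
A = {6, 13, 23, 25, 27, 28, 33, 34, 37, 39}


Set A = {6, 13, 23, 25, 27, 28, 33, 34, 37, 39}
Candidates: [27, 22, 32, 4, 24]
Check each candidate:
27 ∈ A, 22 ∉ A, 32 ∉ A, 4 ∉ A, 24 ∉ A
Count of candidates in A: 1

1


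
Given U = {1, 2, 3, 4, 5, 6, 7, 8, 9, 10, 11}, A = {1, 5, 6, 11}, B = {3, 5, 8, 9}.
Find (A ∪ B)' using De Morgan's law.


U = {1, 2, 3, 4, 5, 6, 7, 8, 9, 10, 11}
A = {1, 5, 6, 11}, B = {3, 5, 8, 9}
A ∪ B = {1, 3, 5, 6, 8, 9, 11}
(A ∪ B)' = U \ (A ∪ B) = {2, 4, 7, 10}
Verification via A' ∩ B': A' = {2, 3, 4, 7, 8, 9, 10}, B' = {1, 2, 4, 6, 7, 10, 11}
A' ∩ B' = {2, 4, 7, 10} ✓

{2, 4, 7, 10}


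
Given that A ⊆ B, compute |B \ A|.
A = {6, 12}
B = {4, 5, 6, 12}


Set A = {6, 12}, |A| = 2
Set B = {4, 5, 6, 12}, |B| = 4
Since A ⊆ B: B \ A = {4, 5}
|B| - |A| = 4 - 2 = 2

2


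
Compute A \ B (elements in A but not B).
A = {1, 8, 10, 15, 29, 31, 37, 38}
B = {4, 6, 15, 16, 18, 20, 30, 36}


Set A = {1, 8, 10, 15, 29, 31, 37, 38}
Set B = {4, 6, 15, 16, 18, 20, 30, 36}
A \ B includes elements in A that are not in B.
Check each element of A:
1 (not in B, keep), 8 (not in B, keep), 10 (not in B, keep), 15 (in B, remove), 29 (not in B, keep), 31 (not in B, keep), 37 (not in B, keep), 38 (not in B, keep)
A \ B = {1, 8, 10, 29, 31, 37, 38}

{1, 8, 10, 29, 31, 37, 38}


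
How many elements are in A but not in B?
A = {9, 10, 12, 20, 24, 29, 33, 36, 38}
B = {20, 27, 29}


Set A = {9, 10, 12, 20, 24, 29, 33, 36, 38}
Set B = {20, 27, 29}
A \ B = {9, 10, 12, 24, 33, 36, 38}
|A \ B| = 7

7


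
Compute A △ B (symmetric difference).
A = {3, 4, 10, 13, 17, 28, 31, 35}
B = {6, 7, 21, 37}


Set A = {3, 4, 10, 13, 17, 28, 31, 35}
Set B = {6, 7, 21, 37}
A △ B = (A \ B) ∪ (B \ A)
Elements in A but not B: {3, 4, 10, 13, 17, 28, 31, 35}
Elements in B but not A: {6, 7, 21, 37}
A △ B = {3, 4, 6, 7, 10, 13, 17, 21, 28, 31, 35, 37}

{3, 4, 6, 7, 10, 13, 17, 21, 28, 31, 35, 37}


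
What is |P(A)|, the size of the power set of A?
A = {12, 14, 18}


Set A = {12, 14, 18}
|A| = 3
The power set P(A) contains all subsets of A.
|P(A)| = 2^|A| = 2^3 = 8

8


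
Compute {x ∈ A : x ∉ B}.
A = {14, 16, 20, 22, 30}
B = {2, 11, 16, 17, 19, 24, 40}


Set A = {14, 16, 20, 22, 30}
Set B = {2, 11, 16, 17, 19, 24, 40}
Check each element of A against B:
14 ∉ B (include), 16 ∈ B, 20 ∉ B (include), 22 ∉ B (include), 30 ∉ B (include)
Elements of A not in B: {14, 20, 22, 30}

{14, 20, 22, 30}


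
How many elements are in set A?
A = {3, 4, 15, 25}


Set A = {3, 4, 15, 25}
Listing elements: 3, 4, 15, 25
Counting: 4 elements
|A| = 4

4


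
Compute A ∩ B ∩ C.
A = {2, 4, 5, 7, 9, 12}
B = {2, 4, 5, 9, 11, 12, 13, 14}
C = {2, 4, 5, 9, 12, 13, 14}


Set A = {2, 4, 5, 7, 9, 12}
Set B = {2, 4, 5, 9, 11, 12, 13, 14}
Set C = {2, 4, 5, 9, 12, 13, 14}
First, A ∩ B = {2, 4, 5, 9, 12}
Then, (A ∩ B) ∩ C = {2, 4, 5, 9, 12}

{2, 4, 5, 9, 12}


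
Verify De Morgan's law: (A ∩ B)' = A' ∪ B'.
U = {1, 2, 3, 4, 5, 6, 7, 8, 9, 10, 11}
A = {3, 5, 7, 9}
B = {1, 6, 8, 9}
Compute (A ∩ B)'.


U = {1, 2, 3, 4, 5, 6, 7, 8, 9, 10, 11}
A = {3, 5, 7, 9}, B = {1, 6, 8, 9}
A ∩ B = {9}
(A ∩ B)' = U \ (A ∩ B) = {1, 2, 3, 4, 5, 6, 7, 8, 10, 11}
Verification via A' ∪ B': A' = {1, 2, 4, 6, 8, 10, 11}, B' = {2, 3, 4, 5, 7, 10, 11}
A' ∪ B' = {1, 2, 3, 4, 5, 6, 7, 8, 10, 11} ✓

{1, 2, 3, 4, 5, 6, 7, 8, 10, 11}


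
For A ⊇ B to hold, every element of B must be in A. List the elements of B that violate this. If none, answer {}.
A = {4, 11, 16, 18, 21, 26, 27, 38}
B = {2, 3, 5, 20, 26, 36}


Set A = {4, 11, 16, 18, 21, 26, 27, 38}
Set B = {2, 3, 5, 20, 26, 36}
Check each element of B against A:
2 ∉ A (include), 3 ∉ A (include), 5 ∉ A (include), 20 ∉ A (include), 26 ∈ A, 36 ∉ A (include)
Elements of B not in A: {2, 3, 5, 20, 36}

{2, 3, 5, 20, 36}


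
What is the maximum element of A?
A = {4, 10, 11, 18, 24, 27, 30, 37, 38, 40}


Set A = {4, 10, 11, 18, 24, 27, 30, 37, 38, 40}
Elements in ascending order: 4, 10, 11, 18, 24, 27, 30, 37, 38, 40
The largest element is 40.

40


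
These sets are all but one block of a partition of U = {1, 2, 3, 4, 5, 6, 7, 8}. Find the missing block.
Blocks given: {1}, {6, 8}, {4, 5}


U = {1, 2, 3, 4, 5, 6, 7, 8}
Shown blocks: {1}, {6, 8}, {4, 5}
A partition's blocks are pairwise disjoint and cover U, so the missing block = U \ (union of shown blocks).
Union of shown blocks: {1, 4, 5, 6, 8}
Missing block = U \ (union) = {2, 3, 7}

{2, 3, 7}


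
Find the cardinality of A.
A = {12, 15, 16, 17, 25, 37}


Set A = {12, 15, 16, 17, 25, 37}
Listing elements: 12, 15, 16, 17, 25, 37
Counting: 6 elements
|A| = 6

6


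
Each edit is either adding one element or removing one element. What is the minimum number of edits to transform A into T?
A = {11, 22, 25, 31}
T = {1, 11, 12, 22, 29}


Set A = {11, 22, 25, 31}
Set T = {1, 11, 12, 22, 29}
Elements to remove from A (in A, not in T): {25, 31} → 2 removals
Elements to add to A (in T, not in A): {1, 12, 29} → 3 additions
Total edits = 2 + 3 = 5

5


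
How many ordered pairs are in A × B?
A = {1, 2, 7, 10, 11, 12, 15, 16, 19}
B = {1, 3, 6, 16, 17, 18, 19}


Set A = {1, 2, 7, 10, 11, 12, 15, 16, 19} has 9 elements.
Set B = {1, 3, 6, 16, 17, 18, 19} has 7 elements.
|A × B| = |A| × |B| = 9 × 7 = 63

63


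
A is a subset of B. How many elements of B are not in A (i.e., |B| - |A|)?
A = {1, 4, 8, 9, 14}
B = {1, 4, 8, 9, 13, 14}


Set A = {1, 4, 8, 9, 14}, |A| = 5
Set B = {1, 4, 8, 9, 13, 14}, |B| = 6
Since A ⊆ B: B \ A = {13}
|B| - |A| = 6 - 5 = 1

1


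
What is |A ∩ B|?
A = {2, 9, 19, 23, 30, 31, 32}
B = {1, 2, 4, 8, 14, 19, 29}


Set A = {2, 9, 19, 23, 30, 31, 32}
Set B = {1, 2, 4, 8, 14, 19, 29}
A ∩ B = {2, 19}
|A ∩ B| = 2

2


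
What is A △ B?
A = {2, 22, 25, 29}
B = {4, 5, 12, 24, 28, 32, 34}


Set A = {2, 22, 25, 29}
Set B = {4, 5, 12, 24, 28, 32, 34}
A △ B = (A \ B) ∪ (B \ A)
Elements in A but not B: {2, 22, 25, 29}
Elements in B but not A: {4, 5, 12, 24, 28, 32, 34}
A △ B = {2, 4, 5, 12, 22, 24, 25, 28, 29, 32, 34}

{2, 4, 5, 12, 22, 24, 25, 28, 29, 32, 34}


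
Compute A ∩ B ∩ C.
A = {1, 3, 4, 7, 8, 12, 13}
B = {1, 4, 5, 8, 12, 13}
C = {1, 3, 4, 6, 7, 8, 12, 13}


Set A = {1, 3, 4, 7, 8, 12, 13}
Set B = {1, 4, 5, 8, 12, 13}
Set C = {1, 3, 4, 6, 7, 8, 12, 13}
First, A ∩ B = {1, 4, 8, 12, 13}
Then, (A ∩ B) ∩ C = {1, 4, 8, 12, 13}

{1, 4, 8, 12, 13}


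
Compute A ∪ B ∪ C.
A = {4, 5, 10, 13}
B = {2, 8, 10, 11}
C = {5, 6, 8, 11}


Set A = {4, 5, 10, 13}
Set B = {2, 8, 10, 11}
Set C = {5, 6, 8, 11}
First, A ∪ B = {2, 4, 5, 8, 10, 11, 13}
Then, (A ∪ B) ∪ C = {2, 4, 5, 6, 8, 10, 11, 13}

{2, 4, 5, 6, 8, 10, 11, 13}


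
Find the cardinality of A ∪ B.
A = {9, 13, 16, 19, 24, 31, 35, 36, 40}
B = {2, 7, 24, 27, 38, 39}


Set A = {9, 13, 16, 19, 24, 31, 35, 36, 40}, |A| = 9
Set B = {2, 7, 24, 27, 38, 39}, |B| = 6
A ∩ B = {24}, |A ∩ B| = 1
|A ∪ B| = |A| + |B| - |A ∩ B| = 9 + 6 - 1 = 14

14


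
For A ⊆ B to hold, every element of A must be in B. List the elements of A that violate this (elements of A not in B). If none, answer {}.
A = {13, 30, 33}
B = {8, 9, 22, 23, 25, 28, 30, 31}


Set A = {13, 30, 33}
Set B = {8, 9, 22, 23, 25, 28, 30, 31}
Check each element of A against B:
13 ∉ B (include), 30 ∈ B, 33 ∉ B (include)
Elements of A not in B: {13, 33}

{13, 33}


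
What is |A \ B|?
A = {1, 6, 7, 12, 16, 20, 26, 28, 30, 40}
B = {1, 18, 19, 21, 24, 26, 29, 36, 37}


Set A = {1, 6, 7, 12, 16, 20, 26, 28, 30, 40}
Set B = {1, 18, 19, 21, 24, 26, 29, 36, 37}
A \ B = {6, 7, 12, 16, 20, 28, 30, 40}
|A \ B| = 8

8


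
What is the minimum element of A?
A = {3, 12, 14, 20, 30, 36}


Set A = {3, 12, 14, 20, 30, 36}
Elements in ascending order: 3, 12, 14, 20, 30, 36
The smallest element is 3.

3


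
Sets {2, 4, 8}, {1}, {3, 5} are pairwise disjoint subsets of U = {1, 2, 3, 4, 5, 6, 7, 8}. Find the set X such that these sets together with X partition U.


U = {1, 2, 3, 4, 5, 6, 7, 8}
Shown blocks: {2, 4, 8}, {1}, {3, 5}
A partition's blocks are pairwise disjoint and cover U, so the missing block = U \ (union of shown blocks).
Union of shown blocks: {1, 2, 3, 4, 5, 8}
Missing block = U \ (union) = {6, 7}

{6, 7}


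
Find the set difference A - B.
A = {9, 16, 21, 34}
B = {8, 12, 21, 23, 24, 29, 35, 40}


Set A = {9, 16, 21, 34}
Set B = {8, 12, 21, 23, 24, 29, 35, 40}
A \ B includes elements in A that are not in B.
Check each element of A:
9 (not in B, keep), 16 (not in B, keep), 21 (in B, remove), 34 (not in B, keep)
A \ B = {9, 16, 34}

{9, 16, 34}


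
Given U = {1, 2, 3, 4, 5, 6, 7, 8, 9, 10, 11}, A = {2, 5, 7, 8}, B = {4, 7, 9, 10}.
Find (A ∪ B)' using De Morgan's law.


U = {1, 2, 3, 4, 5, 6, 7, 8, 9, 10, 11}
A = {2, 5, 7, 8}, B = {4, 7, 9, 10}
A ∪ B = {2, 4, 5, 7, 8, 9, 10}
(A ∪ B)' = U \ (A ∪ B) = {1, 3, 6, 11}
Verification via A' ∩ B': A' = {1, 3, 4, 6, 9, 10, 11}, B' = {1, 2, 3, 5, 6, 8, 11}
A' ∩ B' = {1, 3, 6, 11} ✓

{1, 3, 6, 11}


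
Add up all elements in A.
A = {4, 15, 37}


Set A = {4, 15, 37}
Sum = 4 + 15 + 37 = 56

56


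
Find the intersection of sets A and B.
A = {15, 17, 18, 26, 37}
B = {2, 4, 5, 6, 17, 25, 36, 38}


Set A = {15, 17, 18, 26, 37}
Set B = {2, 4, 5, 6, 17, 25, 36, 38}
A ∩ B includes only elements in both sets.
Check each element of A against B:
15 ✗, 17 ✓, 18 ✗, 26 ✗, 37 ✗
A ∩ B = {17}

{17}


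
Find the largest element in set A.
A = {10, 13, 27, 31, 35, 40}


Set A = {10, 13, 27, 31, 35, 40}
Elements in ascending order: 10, 13, 27, 31, 35, 40
The largest element is 40.

40


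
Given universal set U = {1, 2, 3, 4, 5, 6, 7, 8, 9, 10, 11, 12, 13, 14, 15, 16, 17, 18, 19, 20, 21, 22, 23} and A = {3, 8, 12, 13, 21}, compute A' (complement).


Universal set U = {1, 2, 3, 4, 5, 6, 7, 8, 9, 10, 11, 12, 13, 14, 15, 16, 17, 18, 19, 20, 21, 22, 23}
Set A = {3, 8, 12, 13, 21}
A' = U \ A = elements in U but not in A
Checking each element of U:
1 (not in A, include), 2 (not in A, include), 3 (in A, exclude), 4 (not in A, include), 5 (not in A, include), 6 (not in A, include), 7 (not in A, include), 8 (in A, exclude), 9 (not in A, include), 10 (not in A, include), 11 (not in A, include), 12 (in A, exclude), 13 (in A, exclude), 14 (not in A, include), 15 (not in A, include), 16 (not in A, include), 17 (not in A, include), 18 (not in A, include), 19 (not in A, include), 20 (not in A, include), 21 (in A, exclude), 22 (not in A, include), 23 (not in A, include)
A' = {1, 2, 4, 5, 6, 7, 9, 10, 11, 14, 15, 16, 17, 18, 19, 20, 22, 23}

{1, 2, 4, 5, 6, 7, 9, 10, 11, 14, 15, 16, 17, 18, 19, 20, 22, 23}


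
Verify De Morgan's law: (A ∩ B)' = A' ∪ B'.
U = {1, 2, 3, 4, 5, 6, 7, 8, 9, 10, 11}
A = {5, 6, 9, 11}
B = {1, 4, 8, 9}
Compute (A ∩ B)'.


U = {1, 2, 3, 4, 5, 6, 7, 8, 9, 10, 11}
A = {5, 6, 9, 11}, B = {1, 4, 8, 9}
A ∩ B = {9}
(A ∩ B)' = U \ (A ∩ B) = {1, 2, 3, 4, 5, 6, 7, 8, 10, 11}
Verification via A' ∪ B': A' = {1, 2, 3, 4, 7, 8, 10}, B' = {2, 3, 5, 6, 7, 10, 11}
A' ∪ B' = {1, 2, 3, 4, 5, 6, 7, 8, 10, 11} ✓

{1, 2, 3, 4, 5, 6, 7, 8, 10, 11}


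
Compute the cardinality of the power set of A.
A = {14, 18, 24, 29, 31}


Set A = {14, 18, 24, 29, 31}
|A| = 5
The power set P(A) contains all subsets of A.
|P(A)| = 2^|A| = 2^5 = 32

32


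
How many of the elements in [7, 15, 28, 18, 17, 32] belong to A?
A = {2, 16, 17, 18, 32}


Set A = {2, 16, 17, 18, 32}
Candidates: [7, 15, 28, 18, 17, 32]
Check each candidate:
7 ∉ A, 15 ∉ A, 28 ∉ A, 18 ∈ A, 17 ∈ A, 32 ∈ A
Count of candidates in A: 3

3


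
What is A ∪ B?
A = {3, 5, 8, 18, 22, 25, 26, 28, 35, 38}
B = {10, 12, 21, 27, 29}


Set A = {3, 5, 8, 18, 22, 25, 26, 28, 35, 38}
Set B = {10, 12, 21, 27, 29}
A ∪ B includes all elements in either set.
Elements from A: {3, 5, 8, 18, 22, 25, 26, 28, 35, 38}
Elements from B not already included: {10, 12, 21, 27, 29}
A ∪ B = {3, 5, 8, 10, 12, 18, 21, 22, 25, 26, 27, 28, 29, 35, 38}

{3, 5, 8, 10, 12, 18, 21, 22, 25, 26, 27, 28, 29, 35, 38}


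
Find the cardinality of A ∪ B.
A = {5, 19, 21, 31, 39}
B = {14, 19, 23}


Set A = {5, 19, 21, 31, 39}, |A| = 5
Set B = {14, 19, 23}, |B| = 3
A ∩ B = {19}, |A ∩ B| = 1
|A ∪ B| = |A| + |B| - |A ∩ B| = 5 + 3 - 1 = 7

7


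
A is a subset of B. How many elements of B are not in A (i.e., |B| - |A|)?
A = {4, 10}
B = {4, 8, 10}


Set A = {4, 10}, |A| = 2
Set B = {4, 8, 10}, |B| = 3
Since A ⊆ B: B \ A = {8}
|B| - |A| = 3 - 2 = 1

1


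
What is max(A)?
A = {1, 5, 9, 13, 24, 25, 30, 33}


Set A = {1, 5, 9, 13, 24, 25, 30, 33}
Elements in ascending order: 1, 5, 9, 13, 24, 25, 30, 33
The largest element is 33.

33


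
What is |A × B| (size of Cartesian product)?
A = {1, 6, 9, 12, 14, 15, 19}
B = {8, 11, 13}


Set A = {1, 6, 9, 12, 14, 15, 19} has 7 elements.
Set B = {8, 11, 13} has 3 elements.
|A × B| = |A| × |B| = 7 × 3 = 21

21


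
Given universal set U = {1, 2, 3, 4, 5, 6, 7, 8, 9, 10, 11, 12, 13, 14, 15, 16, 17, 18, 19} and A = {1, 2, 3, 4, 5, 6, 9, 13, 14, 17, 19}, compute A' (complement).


Universal set U = {1, 2, 3, 4, 5, 6, 7, 8, 9, 10, 11, 12, 13, 14, 15, 16, 17, 18, 19}
Set A = {1, 2, 3, 4, 5, 6, 9, 13, 14, 17, 19}
A' = U \ A = elements in U but not in A
Checking each element of U:
1 (in A, exclude), 2 (in A, exclude), 3 (in A, exclude), 4 (in A, exclude), 5 (in A, exclude), 6 (in A, exclude), 7 (not in A, include), 8 (not in A, include), 9 (in A, exclude), 10 (not in A, include), 11 (not in A, include), 12 (not in A, include), 13 (in A, exclude), 14 (in A, exclude), 15 (not in A, include), 16 (not in A, include), 17 (in A, exclude), 18 (not in A, include), 19 (in A, exclude)
A' = {7, 8, 10, 11, 12, 15, 16, 18}

{7, 8, 10, 11, 12, 15, 16, 18}


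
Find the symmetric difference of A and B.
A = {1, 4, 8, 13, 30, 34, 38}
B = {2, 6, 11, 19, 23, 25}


Set A = {1, 4, 8, 13, 30, 34, 38}
Set B = {2, 6, 11, 19, 23, 25}
A △ B = (A \ B) ∪ (B \ A)
Elements in A but not B: {1, 4, 8, 13, 30, 34, 38}
Elements in B but not A: {2, 6, 11, 19, 23, 25}
A △ B = {1, 2, 4, 6, 8, 11, 13, 19, 23, 25, 30, 34, 38}

{1, 2, 4, 6, 8, 11, 13, 19, 23, 25, 30, 34, 38}


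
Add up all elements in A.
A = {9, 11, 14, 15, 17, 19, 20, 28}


Set A = {9, 11, 14, 15, 17, 19, 20, 28}
Sum = 9 + 11 + 14 + 15 + 17 + 19 + 20 + 28 = 133

133


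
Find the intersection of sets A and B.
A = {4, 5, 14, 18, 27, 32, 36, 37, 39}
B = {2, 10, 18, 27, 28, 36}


Set A = {4, 5, 14, 18, 27, 32, 36, 37, 39}
Set B = {2, 10, 18, 27, 28, 36}
A ∩ B includes only elements in both sets.
Check each element of A against B:
4 ✗, 5 ✗, 14 ✗, 18 ✓, 27 ✓, 32 ✗, 36 ✓, 37 ✗, 39 ✗
A ∩ B = {18, 27, 36}

{18, 27, 36}


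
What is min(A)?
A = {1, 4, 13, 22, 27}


Set A = {1, 4, 13, 22, 27}
Elements in ascending order: 1, 4, 13, 22, 27
The smallest element is 1.

1


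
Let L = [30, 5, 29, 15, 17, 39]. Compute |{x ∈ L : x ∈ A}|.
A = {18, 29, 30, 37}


Set A = {18, 29, 30, 37}
Candidates: [30, 5, 29, 15, 17, 39]
Check each candidate:
30 ∈ A, 5 ∉ A, 29 ∈ A, 15 ∉ A, 17 ∉ A, 39 ∉ A
Count of candidates in A: 2

2


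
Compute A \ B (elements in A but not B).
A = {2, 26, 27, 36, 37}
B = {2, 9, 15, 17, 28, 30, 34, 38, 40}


Set A = {2, 26, 27, 36, 37}
Set B = {2, 9, 15, 17, 28, 30, 34, 38, 40}
A \ B includes elements in A that are not in B.
Check each element of A:
2 (in B, remove), 26 (not in B, keep), 27 (not in B, keep), 36 (not in B, keep), 37 (not in B, keep)
A \ B = {26, 27, 36, 37}

{26, 27, 36, 37}


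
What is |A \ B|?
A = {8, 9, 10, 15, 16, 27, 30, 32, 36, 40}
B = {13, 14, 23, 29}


Set A = {8, 9, 10, 15, 16, 27, 30, 32, 36, 40}
Set B = {13, 14, 23, 29}
A \ B = {8, 9, 10, 15, 16, 27, 30, 32, 36, 40}
|A \ B| = 10

10


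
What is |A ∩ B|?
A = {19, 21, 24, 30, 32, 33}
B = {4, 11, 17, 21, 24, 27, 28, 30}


Set A = {19, 21, 24, 30, 32, 33}
Set B = {4, 11, 17, 21, 24, 27, 28, 30}
A ∩ B = {21, 24, 30}
|A ∩ B| = 3

3


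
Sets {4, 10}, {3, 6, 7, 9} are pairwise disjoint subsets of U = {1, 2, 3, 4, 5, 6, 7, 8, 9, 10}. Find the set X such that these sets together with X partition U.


U = {1, 2, 3, 4, 5, 6, 7, 8, 9, 10}
Shown blocks: {4, 10}, {3, 6, 7, 9}
A partition's blocks are pairwise disjoint and cover U, so the missing block = U \ (union of shown blocks).
Union of shown blocks: {3, 4, 6, 7, 9, 10}
Missing block = U \ (union) = {1, 2, 5, 8}

{1, 2, 5, 8}


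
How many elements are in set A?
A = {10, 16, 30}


Set A = {10, 16, 30}
Listing elements: 10, 16, 30
Counting: 3 elements
|A| = 3

3


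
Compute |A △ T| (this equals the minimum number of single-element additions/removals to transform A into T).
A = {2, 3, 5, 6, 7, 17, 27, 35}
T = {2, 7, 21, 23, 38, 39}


Set A = {2, 3, 5, 6, 7, 17, 27, 35}
Set T = {2, 7, 21, 23, 38, 39}
Elements to remove from A (in A, not in T): {3, 5, 6, 17, 27, 35} → 6 removals
Elements to add to A (in T, not in A): {21, 23, 38, 39} → 4 additions
Total edits = 6 + 4 = 10

10


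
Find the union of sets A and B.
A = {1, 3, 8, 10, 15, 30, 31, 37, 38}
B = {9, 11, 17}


Set A = {1, 3, 8, 10, 15, 30, 31, 37, 38}
Set B = {9, 11, 17}
A ∪ B includes all elements in either set.
Elements from A: {1, 3, 8, 10, 15, 30, 31, 37, 38}
Elements from B not already included: {9, 11, 17}
A ∪ B = {1, 3, 8, 9, 10, 11, 15, 17, 30, 31, 37, 38}

{1, 3, 8, 9, 10, 11, 15, 17, 30, 31, 37, 38}


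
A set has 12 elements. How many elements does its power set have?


The set has 12 elements.
The power set contains all possible subsets.
|P(A)| = 2^|A| = 2^12 = 4096

4096


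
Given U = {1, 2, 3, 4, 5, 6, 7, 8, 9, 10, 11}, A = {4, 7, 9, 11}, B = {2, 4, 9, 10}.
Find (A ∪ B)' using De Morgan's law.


U = {1, 2, 3, 4, 5, 6, 7, 8, 9, 10, 11}
A = {4, 7, 9, 11}, B = {2, 4, 9, 10}
A ∪ B = {2, 4, 7, 9, 10, 11}
(A ∪ B)' = U \ (A ∪ B) = {1, 3, 5, 6, 8}
Verification via A' ∩ B': A' = {1, 2, 3, 5, 6, 8, 10}, B' = {1, 3, 5, 6, 7, 8, 11}
A' ∩ B' = {1, 3, 5, 6, 8} ✓

{1, 3, 5, 6, 8}


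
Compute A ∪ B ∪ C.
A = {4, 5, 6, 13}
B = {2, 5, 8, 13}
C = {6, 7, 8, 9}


Set A = {4, 5, 6, 13}
Set B = {2, 5, 8, 13}
Set C = {6, 7, 8, 9}
First, A ∪ B = {2, 4, 5, 6, 8, 13}
Then, (A ∪ B) ∪ C = {2, 4, 5, 6, 7, 8, 9, 13}

{2, 4, 5, 6, 7, 8, 9, 13}


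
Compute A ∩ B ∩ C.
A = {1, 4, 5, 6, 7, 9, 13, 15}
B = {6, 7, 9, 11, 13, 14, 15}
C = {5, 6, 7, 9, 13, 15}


Set A = {1, 4, 5, 6, 7, 9, 13, 15}
Set B = {6, 7, 9, 11, 13, 14, 15}
Set C = {5, 6, 7, 9, 13, 15}
First, A ∩ B = {6, 7, 9, 13, 15}
Then, (A ∩ B) ∩ C = {6, 7, 9, 13, 15}

{6, 7, 9, 13, 15}


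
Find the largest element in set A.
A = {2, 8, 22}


Set A = {2, 8, 22}
Elements in ascending order: 2, 8, 22
The largest element is 22.

22


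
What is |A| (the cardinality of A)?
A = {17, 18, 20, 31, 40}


Set A = {17, 18, 20, 31, 40}
Listing elements: 17, 18, 20, 31, 40
Counting: 5 elements
|A| = 5

5


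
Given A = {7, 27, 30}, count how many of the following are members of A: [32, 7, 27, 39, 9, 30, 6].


Set A = {7, 27, 30}
Candidates: [32, 7, 27, 39, 9, 30, 6]
Check each candidate:
32 ∉ A, 7 ∈ A, 27 ∈ A, 39 ∉ A, 9 ∉ A, 30 ∈ A, 6 ∉ A
Count of candidates in A: 3

3


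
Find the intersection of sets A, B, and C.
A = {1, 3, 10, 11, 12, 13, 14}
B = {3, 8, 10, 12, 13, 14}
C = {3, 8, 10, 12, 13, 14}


Set A = {1, 3, 10, 11, 12, 13, 14}
Set B = {3, 8, 10, 12, 13, 14}
Set C = {3, 8, 10, 12, 13, 14}
First, A ∩ B = {3, 10, 12, 13, 14}
Then, (A ∩ B) ∩ C = {3, 10, 12, 13, 14}

{3, 10, 12, 13, 14}
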